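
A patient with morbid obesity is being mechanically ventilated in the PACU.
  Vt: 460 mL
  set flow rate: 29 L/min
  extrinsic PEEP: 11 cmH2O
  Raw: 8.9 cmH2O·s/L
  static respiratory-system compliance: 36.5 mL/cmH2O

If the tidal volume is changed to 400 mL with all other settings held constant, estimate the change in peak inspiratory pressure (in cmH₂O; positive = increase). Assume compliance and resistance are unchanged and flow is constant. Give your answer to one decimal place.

-1.6

PIP = Vt/C + R·V̇ + PEEP (constant-flow equation of motion).
Only the elastic term changes: ΔPIP = ΔVt / C = (400 − 460) / 36.5 = -1.644 cmH2O.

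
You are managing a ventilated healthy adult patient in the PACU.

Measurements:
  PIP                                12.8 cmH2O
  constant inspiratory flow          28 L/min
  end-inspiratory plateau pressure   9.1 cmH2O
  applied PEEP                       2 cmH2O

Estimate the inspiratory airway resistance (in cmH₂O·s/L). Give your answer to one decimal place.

7.9

Flow: 28 L/min ÷ 60 = 0.4667 L/s.
Raw = (PIP − Pplat) / flow = (12.8 − 9.1) / 0.4667 = 3.7 / 0.4667 = 7.928 cmH2O·s/L.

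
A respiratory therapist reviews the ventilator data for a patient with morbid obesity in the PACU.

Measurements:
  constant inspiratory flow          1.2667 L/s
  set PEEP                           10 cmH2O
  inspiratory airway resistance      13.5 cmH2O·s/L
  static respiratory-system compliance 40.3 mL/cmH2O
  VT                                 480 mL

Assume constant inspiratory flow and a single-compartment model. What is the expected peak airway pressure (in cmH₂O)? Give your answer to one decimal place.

Equation of motion (constant flow): PIP = Vt/C + R·V̇ + PEEP.
PIP = 480/40.3 + 13.5×1.2667 + 10 = 11.911 + 17.1 + 10 = 39.011 cmH2O.

39.0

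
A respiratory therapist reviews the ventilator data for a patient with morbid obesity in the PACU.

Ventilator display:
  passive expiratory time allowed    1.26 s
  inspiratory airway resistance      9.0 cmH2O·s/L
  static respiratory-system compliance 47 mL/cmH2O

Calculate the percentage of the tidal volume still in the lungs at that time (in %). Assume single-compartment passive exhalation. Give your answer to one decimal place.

τ = R × C = 9.0 × 47 mL/cmH2O = 9.0 × 0.047 L/cmH2O = 0.423 s.
Passive exhalation: V(t)/V₀ = e^(−t/τ) = e^(−1.26/0.423) = 0.05086.
Fraction remaining = 0.05086 → 5.086%.

5.1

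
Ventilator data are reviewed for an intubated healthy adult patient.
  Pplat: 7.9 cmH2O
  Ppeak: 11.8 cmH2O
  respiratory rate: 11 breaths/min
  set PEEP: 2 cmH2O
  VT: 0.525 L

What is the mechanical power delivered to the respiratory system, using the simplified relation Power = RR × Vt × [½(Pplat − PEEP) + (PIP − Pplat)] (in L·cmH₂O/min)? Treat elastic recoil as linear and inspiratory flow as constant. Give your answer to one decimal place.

39.6

Per-breath work = Vt × [½(Pplat−PEEP) + (PIP−Pplat)] = 0.525 × [0.5×5.9 + 3.9] = 0.525 × 6.85 = 3.596 L·cmH2O.
Power = 11 × 3.596 = 39.556 L·cmH2O/min.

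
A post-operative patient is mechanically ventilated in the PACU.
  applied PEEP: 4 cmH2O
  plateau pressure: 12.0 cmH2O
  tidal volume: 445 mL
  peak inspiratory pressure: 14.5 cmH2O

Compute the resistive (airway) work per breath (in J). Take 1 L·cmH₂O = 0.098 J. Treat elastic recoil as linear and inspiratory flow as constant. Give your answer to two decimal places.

0.11

With constant inspiratory flow the resistive pressure is constant at PIP − Pplat = 14.5 − 12.0 = 2.5 cmH2O, so resistive work = 2.5 × 0.445 = 1.113 L·cmH2O.
× 0.098 J/(L·cmH2O) → 0.1091 J.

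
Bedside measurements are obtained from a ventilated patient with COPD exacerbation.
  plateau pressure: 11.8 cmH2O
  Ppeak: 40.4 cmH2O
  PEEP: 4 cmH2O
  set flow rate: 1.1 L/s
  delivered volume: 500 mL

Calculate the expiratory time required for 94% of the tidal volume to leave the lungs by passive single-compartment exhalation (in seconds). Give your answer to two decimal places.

4.69

R = (PIP − Pplat)/V̇ = (40.4 − 11.8) / 1.1 = 28.6/1.1 = 26.0 cmH2O·s/L.
C = Vt/(Pplat − PEEP) = 500.0 / (11.8 − 4) = 500.0/7.8 = 64.103 mL/cmH2O.
τ = R × C = 26.0 × 0.0641 L/cmH2O = 1.667 s.
t = −τ·ln(1 − 0.94) = −1.667·ln(0.06) = 4.69 s.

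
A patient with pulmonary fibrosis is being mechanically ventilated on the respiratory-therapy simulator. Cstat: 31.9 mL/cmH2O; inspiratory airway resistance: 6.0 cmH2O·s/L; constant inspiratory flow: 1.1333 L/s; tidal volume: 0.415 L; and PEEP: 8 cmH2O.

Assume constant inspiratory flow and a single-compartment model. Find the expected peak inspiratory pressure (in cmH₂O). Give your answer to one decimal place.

27.8

Equation of motion (constant flow): PIP = Vt/C + R·V̇ + PEEP.
PIP = 415/31.9 + 6.0×1.1333 + 8 = 13.009 + 6.8 + 8 = 27.809 cmH2O.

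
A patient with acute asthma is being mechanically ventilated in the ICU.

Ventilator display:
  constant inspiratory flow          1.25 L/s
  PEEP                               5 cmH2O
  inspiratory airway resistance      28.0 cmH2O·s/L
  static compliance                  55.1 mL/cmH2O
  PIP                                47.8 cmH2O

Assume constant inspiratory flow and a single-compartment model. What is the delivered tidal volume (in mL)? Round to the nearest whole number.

430

Equation of motion (constant flow): PIP = Vt/C + R·V̇ + PEEP.
Vt/C = PIP − R·V̇ − PEEP = 47.8 − 35.0 − 5 = 7.8 cmH2O.
Vt = C × 7.8 = 55.1 × 7.8 = 429.78 mL.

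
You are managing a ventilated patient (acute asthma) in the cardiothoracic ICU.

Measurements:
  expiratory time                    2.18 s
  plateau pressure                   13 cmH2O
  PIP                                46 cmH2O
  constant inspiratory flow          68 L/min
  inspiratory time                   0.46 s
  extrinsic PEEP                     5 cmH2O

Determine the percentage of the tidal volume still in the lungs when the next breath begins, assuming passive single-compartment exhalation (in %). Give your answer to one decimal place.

Flow: 68 L/min ÷ 60 = 1.1333 L/s.
Vt = flow × Ti = 1.1333 L/s × 0.46 s × 1000 mL/L = 521.32 mL.
R = (PIP − Pplat)/V̇ = (46 − 13) / 1.1333 = 33.0/1.1333 = 29.119 cmH2O·s/L.
C = Vt/(Pplat − PEEP) = 521.32 / (13 − 5) = 521.32/8.0 = 65.165 mL/cmH2O.
τ = R × C = 29.119 × 0.06517 L/cmH2O = 1.898 s.
Fraction remaining at end-expiration = e^(−Te/τ) = e^(−2.18/1.898) = 0.3171 → 31.71%.

31.7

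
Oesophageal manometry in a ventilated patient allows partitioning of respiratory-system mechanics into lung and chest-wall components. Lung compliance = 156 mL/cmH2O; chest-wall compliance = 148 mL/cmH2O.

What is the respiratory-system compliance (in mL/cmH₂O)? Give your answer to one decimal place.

Lung and chest wall are elastances in series: 1/Crs = 1/CL + 1/Ccw.
1/Crs = 1/156 + 1/148 = 0.01317.
Crs = 75.93 mL/cmH2O.

75.9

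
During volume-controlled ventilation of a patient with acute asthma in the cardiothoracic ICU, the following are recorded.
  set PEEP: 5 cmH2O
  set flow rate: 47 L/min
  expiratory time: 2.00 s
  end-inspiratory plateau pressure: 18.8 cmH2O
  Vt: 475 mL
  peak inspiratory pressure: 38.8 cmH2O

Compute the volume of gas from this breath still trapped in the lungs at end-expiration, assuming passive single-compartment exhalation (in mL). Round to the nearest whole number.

49

Flow: 47 L/min ÷ 60 = 0.7833 L/s.
R = (PIP − Pplat)/V̇ = (38.8 − 18.8) / 0.7833 = 20.0/0.7833 = 25.533 cmH2O·s/L.
C = Vt/(Pplat − PEEP) = 475.0 / (18.8 − 5) = 475.0/13.8 = 34.42 mL/cmH2O.
τ = R × C = 25.533 × 0.03442 L/cmH2O = 0.8788 s.
Fraction remaining = e^(−Te/τ) = e^(−2.00/0.8788) = 0.1027.
Trapped volume = 475.0 × 0.1027 = 48.783 mL.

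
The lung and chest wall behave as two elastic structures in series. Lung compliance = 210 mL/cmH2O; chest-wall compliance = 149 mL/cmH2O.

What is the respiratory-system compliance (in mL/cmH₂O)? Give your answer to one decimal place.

Lung and chest wall are elastances in series: 1/Crs = 1/CL + 1/Ccw.
1/Crs = 1/210 + 1/149 = 0.01147.
Crs = 87.184 mL/cmH2O.

87.2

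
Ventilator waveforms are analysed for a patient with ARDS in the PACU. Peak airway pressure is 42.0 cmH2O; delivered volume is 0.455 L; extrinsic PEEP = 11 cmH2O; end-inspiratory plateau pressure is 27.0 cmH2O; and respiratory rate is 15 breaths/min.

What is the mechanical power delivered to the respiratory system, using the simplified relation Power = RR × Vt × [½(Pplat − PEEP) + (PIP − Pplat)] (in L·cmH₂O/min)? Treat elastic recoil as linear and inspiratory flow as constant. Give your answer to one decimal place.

Per-breath work = Vt × [½(Pplat−PEEP) + (PIP−Pplat)] = 0.455 × [0.5×16.0 + 15.0] = 0.455 × 23.0 = 10.465 L·cmH2O.
Power = 15 × 10.465 = 156.98 L·cmH2O/min.

157.0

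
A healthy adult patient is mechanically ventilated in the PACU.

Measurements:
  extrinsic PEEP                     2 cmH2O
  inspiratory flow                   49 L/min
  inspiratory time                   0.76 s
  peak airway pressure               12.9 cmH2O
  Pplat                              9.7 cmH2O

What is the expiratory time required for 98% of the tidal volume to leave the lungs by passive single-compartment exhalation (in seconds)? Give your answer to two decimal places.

1.24

Flow: 49 L/min ÷ 60 = 0.8167 L/s.
Vt = flow × Ti = 0.8167 L/s × 0.76 s × 1000 mL/L = 620.69 mL.
R = (PIP − Pplat)/V̇ = (12.9 − 9.7) / 0.8167 = 3.2/0.8167 = 3.918 cmH2O·s/L.
C = Vt/(Pplat − PEEP) = 620.69 / (9.7 − 2) = 620.69/7.7 = 80.609 mL/cmH2O.
τ = R × C = 3.918 × 0.08061 L/cmH2O = 0.3158 s.
t = −τ·ln(1 − 0.98) = −0.3158·ln(0.02) = 1.235 s.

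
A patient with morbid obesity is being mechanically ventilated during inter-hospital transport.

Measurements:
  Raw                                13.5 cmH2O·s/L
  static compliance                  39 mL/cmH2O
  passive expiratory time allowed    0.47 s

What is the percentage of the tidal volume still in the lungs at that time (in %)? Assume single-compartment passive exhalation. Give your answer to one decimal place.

τ = R × C = 13.5 × 39 mL/cmH2O = 13.5 × 0.039 L/cmH2O = 0.5265 s.
Passive exhalation: V(t)/V₀ = e^(−t/τ) = e^(−0.47/0.5265) = 0.4096.
Fraction remaining = 0.4096 → 40.96%.

41.0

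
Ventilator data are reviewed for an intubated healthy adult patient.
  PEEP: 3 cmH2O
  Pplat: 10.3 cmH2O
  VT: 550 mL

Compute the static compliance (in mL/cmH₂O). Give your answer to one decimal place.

75.3

Cstat = Vt / (Pplat − PEEP) = 550 / (10.3 − 3) = 550 / 7.3 = 75.342 mL/cmH2O.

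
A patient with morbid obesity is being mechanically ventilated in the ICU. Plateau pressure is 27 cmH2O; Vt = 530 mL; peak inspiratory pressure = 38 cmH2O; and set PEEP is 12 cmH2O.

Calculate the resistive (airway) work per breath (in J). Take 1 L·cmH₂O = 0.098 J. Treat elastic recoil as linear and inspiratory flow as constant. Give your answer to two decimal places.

With constant inspiratory flow the resistive pressure is constant at PIP − Pplat = 38 − 27 = 11.0 cmH2O, so resistive work = 11.0 × 0.530 = 5.83 L·cmH2O.
× 0.098 J/(L·cmH2O) → 0.5713 J.

0.57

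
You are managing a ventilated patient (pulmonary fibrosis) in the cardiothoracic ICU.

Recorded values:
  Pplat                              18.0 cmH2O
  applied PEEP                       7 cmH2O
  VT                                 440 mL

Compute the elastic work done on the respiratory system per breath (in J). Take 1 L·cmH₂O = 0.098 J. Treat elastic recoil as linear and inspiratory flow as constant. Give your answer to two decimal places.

Elastic work ≈ ½ × (Pplat − PEEP) × Vt = 0.5 × (18.0 − 7) × 0.440 L = 0.5 × 11.0 × 0.440 = 2.42 L·cmH2O.
× 0.098 J/(L·cmH2O) → 0.2372 J.

0.24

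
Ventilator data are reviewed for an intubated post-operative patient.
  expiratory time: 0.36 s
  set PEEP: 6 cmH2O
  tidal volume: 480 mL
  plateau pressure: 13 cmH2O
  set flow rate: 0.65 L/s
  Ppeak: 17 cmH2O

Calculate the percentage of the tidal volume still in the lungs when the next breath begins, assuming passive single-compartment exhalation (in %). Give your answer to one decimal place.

42.6

R = (PIP − Pplat)/V̇ = (17 − 13) / 0.65 = 4.0/0.65 = 6.154 cmH2O·s/L.
C = Vt/(Pplat − PEEP) = 480.0 / (13 − 6) = 480.0/7.0 = 68.571 mL/cmH2O.
τ = R × C = 6.154 × 0.06857 L/cmH2O = 0.422 s.
Fraction remaining at end-expiration = e^(−Te/τ) = e^(−0.36/0.422) = 0.4261 → 42.61%.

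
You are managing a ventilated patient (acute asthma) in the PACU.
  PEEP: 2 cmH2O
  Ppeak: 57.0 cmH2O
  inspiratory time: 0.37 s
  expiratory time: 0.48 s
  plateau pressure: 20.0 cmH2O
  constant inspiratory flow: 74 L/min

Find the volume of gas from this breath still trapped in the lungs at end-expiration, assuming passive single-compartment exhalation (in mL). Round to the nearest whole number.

243

Flow: 74 L/min ÷ 60 = 1.2333 L/s.
Vt = flow × Ti = 1.2333 L/s × 0.37 s × 1000 mL/L = 456.32 mL.
R = (PIP − Pplat)/V̇ = (57.0 − 20.0) / 1.2333 = 37.0/1.2333 = 30.001 cmH2O·s/L.
C = Vt/(Pplat − PEEP) = 456.32 / (20.0 − 2) = 456.32/18.0 = 25.351 mL/cmH2O.
τ = R × C = 30.001 × 0.02535 L/cmH2O = 0.7605 s.
Fraction remaining = e^(−Te/τ) = e^(−0.48/0.7605) = 0.532.
Trapped volume = 456.32 × 0.532 = 242.76 mL.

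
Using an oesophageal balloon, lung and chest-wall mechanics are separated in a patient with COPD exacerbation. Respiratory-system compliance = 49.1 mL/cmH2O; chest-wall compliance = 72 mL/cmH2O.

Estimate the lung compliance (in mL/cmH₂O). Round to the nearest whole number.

1/CL = 1/Crs − 1/Ccw.
1/CL = 1/49.1 − 1/72 = 0.006478.
CL = 154.37 mL/cmH2O.

154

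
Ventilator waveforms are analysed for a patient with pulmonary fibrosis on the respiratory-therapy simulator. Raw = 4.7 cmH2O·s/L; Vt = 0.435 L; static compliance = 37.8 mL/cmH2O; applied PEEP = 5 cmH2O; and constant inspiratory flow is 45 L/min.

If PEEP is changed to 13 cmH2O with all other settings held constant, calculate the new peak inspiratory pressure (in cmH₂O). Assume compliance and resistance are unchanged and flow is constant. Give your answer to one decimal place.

Flow: 45 L/min ÷ 60 = 0.75 L/s.
PIP = Vt/C + R·V̇ + PEEP (constant-flow equation of motion).
Only the baseline term changes: ΔPIP = ΔPEEP = 13 − 5 = 8.0 cmH2O.
Original PIP = 435/37.8 + 4.7×0.75 + 5 = 20.033 cmH2O; new PIP = 20.033 + (8.0) = 28.033 cmH2O.

28.0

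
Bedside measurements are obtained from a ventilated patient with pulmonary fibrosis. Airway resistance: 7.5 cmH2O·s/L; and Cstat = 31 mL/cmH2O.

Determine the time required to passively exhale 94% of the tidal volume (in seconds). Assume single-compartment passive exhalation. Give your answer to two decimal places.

τ = R × C = 7.5 × 31 mL/cmH2O = 7.5 × 0.031 L/cmH2O = 0.2325 s.
Exhaled fraction f = 1 − e^(−t/τ) → t = −τ·ln(1 − f) = −0.2325·ln(0.06) = 0.6541 s.

0.65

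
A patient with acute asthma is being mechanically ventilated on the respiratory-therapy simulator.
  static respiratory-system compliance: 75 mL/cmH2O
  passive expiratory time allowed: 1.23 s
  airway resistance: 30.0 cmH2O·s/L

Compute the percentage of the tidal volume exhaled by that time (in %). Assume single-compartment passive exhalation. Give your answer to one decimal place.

42.1

τ = R × C = 30.0 × 75 mL/cmH2O = 30.0 × 0.075 L/cmH2O = 2.25 s.
Passive exhalation: V(t)/V₀ = e^(−t/τ) = e^(−1.23/2.25) = 0.5789.
Fraction exhaled = 1 − 0.5789 = 0.4211 → 42.11%.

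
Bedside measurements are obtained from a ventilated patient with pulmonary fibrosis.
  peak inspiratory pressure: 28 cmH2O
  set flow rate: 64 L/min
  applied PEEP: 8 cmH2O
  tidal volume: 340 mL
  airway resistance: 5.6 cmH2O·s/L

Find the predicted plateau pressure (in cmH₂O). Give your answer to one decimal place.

22.0

Flow: 64 L/min ÷ 60 = 1.0667 L/s.
Pplat = PIP − Raw × flow = 28 − 5.6 × 1.0667 = 28 − 5.974 = 22.026 cmH2O.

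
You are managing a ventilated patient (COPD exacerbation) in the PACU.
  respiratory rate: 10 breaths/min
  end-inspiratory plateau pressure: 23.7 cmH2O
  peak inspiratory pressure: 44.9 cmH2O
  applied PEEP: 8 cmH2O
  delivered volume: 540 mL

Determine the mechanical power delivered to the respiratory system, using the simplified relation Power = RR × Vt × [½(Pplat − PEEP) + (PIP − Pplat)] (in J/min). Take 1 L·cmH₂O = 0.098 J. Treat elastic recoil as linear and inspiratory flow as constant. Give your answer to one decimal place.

15.4

Per-breath work = Vt × [½(Pplat−PEEP) + (PIP−Pplat)] = 0.540 × [0.5×15.7 + 21.2] = 0.540 × 29.05 = 15.687 L·cmH2O.
Power = 10 × 15.687 = 156.87 L·cmH2O/min.
× 0.098 J/(L·cmH2O) → 15.373 J/min.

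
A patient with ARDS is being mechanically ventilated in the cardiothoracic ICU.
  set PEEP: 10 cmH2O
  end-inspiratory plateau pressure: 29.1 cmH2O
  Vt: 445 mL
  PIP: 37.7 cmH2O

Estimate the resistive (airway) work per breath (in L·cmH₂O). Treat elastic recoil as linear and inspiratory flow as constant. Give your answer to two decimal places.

With constant inspiratory flow the resistive pressure is constant at PIP − Pplat = 37.7 − 29.1 = 8.6 cmH2O, so resistive work = 8.6 × 0.445 = 3.827 L·cmH2O.

3.83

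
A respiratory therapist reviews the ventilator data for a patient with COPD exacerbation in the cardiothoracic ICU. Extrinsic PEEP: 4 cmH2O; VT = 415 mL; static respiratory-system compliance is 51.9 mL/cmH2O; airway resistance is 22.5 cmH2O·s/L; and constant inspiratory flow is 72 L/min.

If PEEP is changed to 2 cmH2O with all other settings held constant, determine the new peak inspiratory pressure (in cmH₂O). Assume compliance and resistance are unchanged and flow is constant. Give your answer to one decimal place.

37.0

Flow: 72 L/min ÷ 60 = 1.2 L/s.
PIP = Vt/C + R·V̇ + PEEP (constant-flow equation of motion).
Only the baseline term changes: ΔPIP = ΔPEEP = 2 − 4 = -2.0 cmH2O.
Original PIP = 415/51.9 + 22.5×1.2 + 4 = 38.996 cmH2O; new PIP = 38.996 + (-2.0) = 36.996 cmH2O.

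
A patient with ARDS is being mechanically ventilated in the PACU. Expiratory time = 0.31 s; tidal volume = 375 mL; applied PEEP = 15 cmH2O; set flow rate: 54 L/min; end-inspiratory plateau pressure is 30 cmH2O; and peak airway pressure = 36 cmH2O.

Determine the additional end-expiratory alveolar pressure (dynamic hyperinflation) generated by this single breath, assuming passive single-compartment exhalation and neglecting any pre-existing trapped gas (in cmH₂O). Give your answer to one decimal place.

2.3

Flow: 54 L/min ÷ 60 = 0.9 L/s.
R = (PIP − Pplat)/V̇ = (36 − 30) / 0.9 = 6.0/0.9 = 6.667 cmH2O·s/L.
C = Vt/(Pplat − PEEP) = 375.0 / (30 − 15) = 375.0/15.0 = 25.0 mL/cmH2O.
τ = R × C = 6.667 × 0.025 L/cmH2O = 0.1667 s.
Fraction remaining = e^(−Te/τ) = e^(−0.31/0.1667) = 0.1557; trapped volume = 375.0 × 0.1557 = 58.388 mL.
Additional alveolar pressure from trapping ≈ V_trapped / C = 58.388 / 25.0 = 2.336 cmH2O.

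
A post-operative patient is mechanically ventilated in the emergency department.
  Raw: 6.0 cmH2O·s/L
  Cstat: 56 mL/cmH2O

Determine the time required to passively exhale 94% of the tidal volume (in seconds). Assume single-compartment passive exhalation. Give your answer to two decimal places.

0.95

τ = R × C = 6.0 × 56 mL/cmH2O = 6.0 × 0.056 L/cmH2O = 0.336 s.
Exhaled fraction f = 1 − e^(−t/τ) → t = −τ·ln(1 − f) = −0.336·ln(0.06) = 0.9453 s.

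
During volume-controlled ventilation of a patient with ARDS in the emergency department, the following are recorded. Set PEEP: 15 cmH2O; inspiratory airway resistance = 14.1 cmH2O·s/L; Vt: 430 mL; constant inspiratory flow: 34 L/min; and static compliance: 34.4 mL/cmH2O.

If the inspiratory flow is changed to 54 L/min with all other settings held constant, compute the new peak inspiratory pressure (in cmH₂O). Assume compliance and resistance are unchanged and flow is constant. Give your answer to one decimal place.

Flow: 34 L/min ÷ 60 = 0.5667 L/s.
New flow: 54 L/min ÷ 60 = 0.9 L/s.
PIP = Vt/C + R·V̇ + PEEP (constant-flow equation of motion).
Only the resistive term changes: ΔPIP = R × ΔV̇ = 14.1 × (0.9 − 0.5667) = 14.1 × 0.3333 = 4.7 cmH2O.
Original PIP = 430/34.4 + 14.1×0.5667 + 15 = 35.49 cmH2O; new PIP = 35.49 + (4.7) = 40.19 cmH2O.

40.2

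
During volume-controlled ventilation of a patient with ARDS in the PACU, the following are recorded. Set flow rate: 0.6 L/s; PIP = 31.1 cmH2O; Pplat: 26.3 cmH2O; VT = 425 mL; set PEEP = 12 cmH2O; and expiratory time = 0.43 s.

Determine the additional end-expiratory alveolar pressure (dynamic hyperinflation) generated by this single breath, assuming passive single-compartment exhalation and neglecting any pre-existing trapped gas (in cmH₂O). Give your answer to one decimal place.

R = (PIP − Pplat)/V̇ = (31.1 − 26.3) / 0.6 = 4.8/0.6 = 8.0 cmH2O·s/L.
C = Vt/(Pplat − PEEP) = 425.0 / (26.3 − 12) = 425.0/14.3 = 29.72 mL/cmH2O.
τ = R × C = 8.0 × 0.02972 L/cmH2O = 0.2378 s.
Fraction remaining = e^(−Te/τ) = e^(−0.43/0.2378) = 0.1639; trapped volume = 425.0 × 0.1639 = 69.658 mL.
Additional alveolar pressure from trapping ≈ V_trapped / C = 69.658 / 29.72 = 2.344 cmH2O.

2.3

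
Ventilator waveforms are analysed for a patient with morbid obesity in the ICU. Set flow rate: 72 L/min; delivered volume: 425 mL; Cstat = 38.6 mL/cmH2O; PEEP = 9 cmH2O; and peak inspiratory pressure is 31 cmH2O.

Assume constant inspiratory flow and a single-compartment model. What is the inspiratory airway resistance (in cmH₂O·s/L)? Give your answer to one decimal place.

Flow: 72 L/min ÷ 60 = 1.2 L/s.
Equation of motion (constant flow): PIP = Vt/C + R·V̇ + PEEP.
R·V̇ = PIP − Vt/C − PEEP = 31 − 425/38.6 − 9 = 31 − 11.01 − 9 = 10.99 cmH2O.
R = 10.99 / 1.2 = 9.158 cmH2O·s/L.

9.2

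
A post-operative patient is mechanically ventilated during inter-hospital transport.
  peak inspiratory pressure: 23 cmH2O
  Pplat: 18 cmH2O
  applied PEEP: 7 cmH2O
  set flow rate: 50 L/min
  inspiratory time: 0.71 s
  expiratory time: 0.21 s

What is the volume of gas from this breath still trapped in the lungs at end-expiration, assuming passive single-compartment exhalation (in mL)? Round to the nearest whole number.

Flow: 50 L/min ÷ 60 = 0.8333 L/s.
Vt = flow × Ti = 0.8333 L/s × 0.71 s × 1000 mL/L = 591.64 mL.
R = (PIP − Pplat)/V̇ = (23 − 18) / 0.8333 = 5.0/0.8333 = 6.0 cmH2O·s/L.
C = Vt/(Pplat − PEEP) = 591.64 / (18 − 7) = 591.64/11.0 = 53.785 mL/cmH2O.
τ = R × C = 6.0 × 0.05379 L/cmH2O = 0.3227 s.
Fraction remaining = e^(−Te/τ) = e^(−0.21/0.3227) = 0.5216.
Trapped volume = 591.64 × 0.5216 = 308.6 mL.

309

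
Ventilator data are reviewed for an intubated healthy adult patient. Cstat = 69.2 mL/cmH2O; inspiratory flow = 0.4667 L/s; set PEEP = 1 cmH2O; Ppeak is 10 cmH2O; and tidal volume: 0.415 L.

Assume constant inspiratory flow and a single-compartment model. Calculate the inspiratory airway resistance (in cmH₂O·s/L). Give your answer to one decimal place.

6.4

Equation of motion (constant flow): PIP = Vt/C + R·V̇ + PEEP.
R·V̇ = PIP − Vt/C − PEEP = 10 − 415/69.2 − 1 = 10 − 5.997 − 1 = 3.003 cmH2O.
R = 3.003 / 0.4667 = 6.435 cmH2O·s/L.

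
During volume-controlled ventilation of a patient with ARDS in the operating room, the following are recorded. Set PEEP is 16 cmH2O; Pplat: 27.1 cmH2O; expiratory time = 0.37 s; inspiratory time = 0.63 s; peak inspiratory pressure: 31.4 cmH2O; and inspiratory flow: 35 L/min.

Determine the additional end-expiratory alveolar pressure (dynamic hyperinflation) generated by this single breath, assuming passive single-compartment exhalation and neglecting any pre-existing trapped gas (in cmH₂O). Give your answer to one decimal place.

Flow: 35 L/min ÷ 60 = 0.5833 L/s.
Vt = flow × Ti = 0.5833 L/s × 0.63 s × 1000 mL/L = 367.48 mL.
R = (PIP − Pplat)/V̇ = (31.4 − 27.1) / 0.5833 = 4.3/0.5833 = 7.372 cmH2O·s/L.
C = Vt/(Pplat − PEEP) = 367.48 / (27.1 − 16) = 367.48/11.1 = 33.106 mL/cmH2O.
τ = R × C = 7.372 × 0.03311 L/cmH2O = 0.2441 s.
Fraction remaining = e^(−Te/τ) = e^(−0.37/0.2441) = 0.2196; trapped volume = 367.48 × 0.2196 = 80.699 mL.
Additional alveolar pressure from trapping ≈ V_trapped / C = 80.699 / 33.106 = 2.438 cmH2O.

2.4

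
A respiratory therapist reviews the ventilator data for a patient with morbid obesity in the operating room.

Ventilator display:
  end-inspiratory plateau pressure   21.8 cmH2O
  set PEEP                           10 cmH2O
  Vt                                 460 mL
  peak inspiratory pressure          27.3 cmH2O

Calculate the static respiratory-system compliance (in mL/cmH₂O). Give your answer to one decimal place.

Cstat = Vt / (Pplat − PEEP) = 460 / (21.8 − 10) = 460 / 11.8 = 38.983 mL/cmH2O.

39.0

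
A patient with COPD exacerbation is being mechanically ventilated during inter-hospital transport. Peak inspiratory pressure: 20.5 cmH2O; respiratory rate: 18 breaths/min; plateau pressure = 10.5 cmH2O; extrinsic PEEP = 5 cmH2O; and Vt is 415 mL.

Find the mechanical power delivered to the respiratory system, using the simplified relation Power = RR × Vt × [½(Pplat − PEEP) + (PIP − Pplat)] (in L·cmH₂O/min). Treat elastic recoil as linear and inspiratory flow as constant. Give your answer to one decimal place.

Per-breath work = Vt × [½(Pplat−PEEP) + (PIP−Pplat)] = 0.415 × [0.5×5.5 + 10.0] = 0.415 × 12.75 = 5.291 L·cmH2O.
Power = 18 × 5.291 = 95.238 L·cmH2O/min.

95.2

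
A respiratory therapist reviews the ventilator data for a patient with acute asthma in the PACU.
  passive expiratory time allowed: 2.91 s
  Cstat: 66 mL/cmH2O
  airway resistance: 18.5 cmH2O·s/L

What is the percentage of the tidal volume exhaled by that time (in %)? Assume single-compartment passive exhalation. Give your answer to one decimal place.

τ = R × C = 18.5 × 66 mL/cmH2O = 18.5 × 0.066 L/cmH2O = 1.221 s.
Passive exhalation: V(t)/V₀ = e^(−t/τ) = e^(−2.91/1.221) = 0.09225.
Fraction exhaled = 1 − 0.09225 = 0.9078 → 90.78%.

90.8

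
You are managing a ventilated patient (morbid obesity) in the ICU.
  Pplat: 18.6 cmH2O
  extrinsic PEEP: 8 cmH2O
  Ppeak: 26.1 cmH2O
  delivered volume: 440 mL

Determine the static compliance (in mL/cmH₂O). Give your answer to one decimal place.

Cstat = Vt / (Pplat − PEEP) = 440 / (18.6 − 8) = 440 / 10.6 = 41.509 mL/cmH2O.

41.5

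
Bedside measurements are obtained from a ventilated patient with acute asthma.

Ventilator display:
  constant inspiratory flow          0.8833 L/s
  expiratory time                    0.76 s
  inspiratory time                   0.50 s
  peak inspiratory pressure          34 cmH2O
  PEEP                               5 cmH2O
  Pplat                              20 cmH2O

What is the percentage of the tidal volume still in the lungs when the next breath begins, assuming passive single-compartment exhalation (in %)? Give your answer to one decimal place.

19.6

Vt = flow × Ti = 0.8833 L/s × 0.50 s × 1000 mL/L = 441.65 mL.
R = (PIP − Pplat)/V̇ = (34 − 20) / 0.8833 = 14.0/0.8833 = 15.85 cmH2O·s/L.
C = Vt/(Pplat − PEEP) = 441.65 / (20 − 5) = 441.65/15.0 = 29.443 mL/cmH2O.
τ = R × C = 15.85 × 0.02944 L/cmH2O = 0.4666 s.
Fraction remaining at end-expiration = e^(−Te/τ) = e^(−0.76/0.4666) = 0.1962 → 19.62%.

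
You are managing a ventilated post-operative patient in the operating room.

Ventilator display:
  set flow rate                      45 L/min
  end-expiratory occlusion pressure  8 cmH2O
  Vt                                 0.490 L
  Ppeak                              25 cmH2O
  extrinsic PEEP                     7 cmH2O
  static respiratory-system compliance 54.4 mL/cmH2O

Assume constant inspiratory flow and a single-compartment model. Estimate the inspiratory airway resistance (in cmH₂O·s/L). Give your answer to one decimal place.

10.7

Flow: 45 L/min ÷ 60 = 0.75 L/s.
Total PEEP = 8 cmH2O (set 7 + intrinsic 1); this is the baseline alveolar pressure.
Equation of motion (constant flow): PIP = Vt/C + R·V̇ + PEEP.
R·V̇ = PIP − Vt/C − PEEP = 25 − 490/54.4 − 8 = 25 − 9.007 − 8 = 7.993 cmH2O.
R = 7.993 / 0.75 = 10.657 cmH2O·s/L.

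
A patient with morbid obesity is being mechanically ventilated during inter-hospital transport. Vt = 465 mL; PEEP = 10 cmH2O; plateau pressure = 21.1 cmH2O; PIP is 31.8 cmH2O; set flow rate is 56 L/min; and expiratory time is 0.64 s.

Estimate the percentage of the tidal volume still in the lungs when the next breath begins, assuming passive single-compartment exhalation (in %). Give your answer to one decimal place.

26.4

Flow: 56 L/min ÷ 60 = 0.9333 L/s.
R = (PIP − Pplat)/V̇ = (31.8 − 21.1) / 0.9333 = 10.7/0.9333 = 11.465 cmH2O·s/L.
C = Vt/(Pplat − PEEP) = 465.0 / (21.1 − 10) = 465.0/11.1 = 41.892 mL/cmH2O.
τ = R × C = 11.465 × 0.04189 L/cmH2O = 0.4803 s.
Fraction remaining at end-expiration = e^(−Te/τ) = e^(−0.64/0.4803) = 0.2638 → 26.38%.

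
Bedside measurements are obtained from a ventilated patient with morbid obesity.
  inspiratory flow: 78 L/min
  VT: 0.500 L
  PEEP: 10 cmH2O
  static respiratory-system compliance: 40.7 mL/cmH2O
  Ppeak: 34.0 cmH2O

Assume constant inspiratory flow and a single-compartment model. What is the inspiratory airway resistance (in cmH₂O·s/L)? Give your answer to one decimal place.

9.0

Flow: 78 L/min ÷ 60 = 1.3 L/s.
Equation of motion (constant flow): PIP = Vt/C + R·V̇ + PEEP.
R·V̇ = PIP − Vt/C − PEEP = 34.0 − 500/40.7 − 10 = 34.0 − 12.285 − 10 = 11.715 cmH2O.
R = 11.715 / 1.3 = 9.012 cmH2O·s/L.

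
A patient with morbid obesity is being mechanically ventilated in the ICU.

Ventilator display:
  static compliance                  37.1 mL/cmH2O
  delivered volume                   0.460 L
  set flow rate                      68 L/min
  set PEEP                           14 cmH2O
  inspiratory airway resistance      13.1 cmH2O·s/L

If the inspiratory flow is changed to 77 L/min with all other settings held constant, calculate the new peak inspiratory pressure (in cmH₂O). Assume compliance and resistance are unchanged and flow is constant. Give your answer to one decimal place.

Flow: 68 L/min ÷ 60 = 1.1333 L/s.
New flow: 77 L/min ÷ 60 = 1.2833 L/s.
PIP = Vt/C + R·V̇ + PEEP (constant-flow equation of motion).
Only the resistive term changes: ΔPIP = R × ΔV̇ = 13.1 × (1.2833 − 1.1333) = 13.1 × 0.15 = 1.965 cmH2O.
Original PIP = 460/37.1 + 13.1×1.1333 + 14 = 41.245 cmH2O; new PIP = 41.245 + (1.965) = 43.21 cmH2O.

43.2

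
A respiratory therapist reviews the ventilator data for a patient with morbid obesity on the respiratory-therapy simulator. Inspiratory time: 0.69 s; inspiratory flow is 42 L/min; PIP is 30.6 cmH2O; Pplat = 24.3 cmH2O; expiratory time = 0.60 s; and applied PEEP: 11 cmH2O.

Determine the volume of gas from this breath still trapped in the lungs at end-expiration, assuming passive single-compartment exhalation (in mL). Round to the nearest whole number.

Flow: 42 L/min ÷ 60 = 0.7 L/s.
Vt = flow × Ti = 0.7 L/s × 0.69 s × 1000 mL/L = 483.0 mL.
R = (PIP − Pplat)/V̇ = (30.6 − 24.3) / 0.7 = 6.3/0.7 = 9.0 cmH2O·s/L.
C = Vt/(Pplat − PEEP) = 483.0 / (24.3 − 11) = 483.0/13.3 = 36.316 mL/cmH2O.
τ = R × C = 9.0 × 0.03632 L/cmH2O = 0.3269 s.
Fraction remaining = e^(−Te/τ) = e^(−0.60/0.3269) = 0.1595.
Trapped volume = 483.0 × 0.1595 = 77.039 mL.

77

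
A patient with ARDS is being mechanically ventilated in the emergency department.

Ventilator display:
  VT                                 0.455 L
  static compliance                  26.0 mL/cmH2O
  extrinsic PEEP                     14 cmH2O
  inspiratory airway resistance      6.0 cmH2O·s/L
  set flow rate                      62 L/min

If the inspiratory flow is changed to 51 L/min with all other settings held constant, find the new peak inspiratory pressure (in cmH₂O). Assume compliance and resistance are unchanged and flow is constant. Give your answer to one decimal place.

Flow: 62 L/min ÷ 60 = 1.0333 L/s.
New flow: 51 L/min ÷ 60 = 0.85 L/s.
PIP = Vt/C + R·V̇ + PEEP (constant-flow equation of motion).
Only the resistive term changes: ΔPIP = R × ΔV̇ = 6.0 × (0.85 − 1.0333) = 6.0 × -0.1833 = -1.1 cmH2O.
Original PIP = 455/26.0 + 6.0×1.0333 + 14 = 37.7 cmH2O; new PIP = 37.7 + (-1.1) = 36.6 cmH2O.

36.6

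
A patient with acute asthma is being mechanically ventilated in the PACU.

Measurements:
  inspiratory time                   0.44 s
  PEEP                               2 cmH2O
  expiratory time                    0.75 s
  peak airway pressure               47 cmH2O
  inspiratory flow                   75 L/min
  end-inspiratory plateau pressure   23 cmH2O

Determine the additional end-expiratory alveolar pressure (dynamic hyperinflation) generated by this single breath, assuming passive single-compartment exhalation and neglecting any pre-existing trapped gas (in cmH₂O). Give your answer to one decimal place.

Flow: 75 L/min ÷ 60 = 1.25 L/s.
Vt = flow × Ti = 1.25 L/s × 0.44 s × 1000 mL/L = 550.0 mL.
R = (PIP − Pplat)/V̇ = (47 − 23) / 1.25 = 24.0/1.25 = 19.2 cmH2O·s/L.
C = Vt/(Pplat − PEEP) = 550.0 / (23 − 2) = 550.0/21.0 = 26.19 mL/cmH2O.
τ = R × C = 19.2 × 0.02619 L/cmH2O = 0.5028 s.
Fraction remaining = e^(−Te/τ) = e^(−0.75/0.5028) = 0.225; trapped volume = 550.0 × 0.225 = 123.75 mL.
Additional alveolar pressure from trapping ≈ V_trapped / C = 123.75 / 26.19 = 4.725 cmH2O.

4.7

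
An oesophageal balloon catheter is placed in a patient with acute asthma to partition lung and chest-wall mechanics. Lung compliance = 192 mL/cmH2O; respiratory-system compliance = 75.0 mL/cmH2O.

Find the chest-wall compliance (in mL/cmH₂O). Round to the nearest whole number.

123

1/Ccw = 1/Crs − 1/CL.
1/Ccw = 1/75.0 − 1/192 = 0.008125.
Ccw = 123.08 mL/cmH2O.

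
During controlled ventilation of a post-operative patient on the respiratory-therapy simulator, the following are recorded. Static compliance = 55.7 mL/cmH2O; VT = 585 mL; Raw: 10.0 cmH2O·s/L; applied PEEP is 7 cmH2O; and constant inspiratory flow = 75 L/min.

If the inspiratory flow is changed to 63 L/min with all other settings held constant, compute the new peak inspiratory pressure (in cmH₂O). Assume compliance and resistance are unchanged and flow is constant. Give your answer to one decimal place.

Flow: 75 L/min ÷ 60 = 1.25 L/s.
New flow: 63 L/min ÷ 60 = 1.05 L/s.
PIP = Vt/C + R·V̇ + PEEP (constant-flow equation of motion).
Only the resistive term changes: ΔPIP = R × ΔV̇ = 10.0 × (1.05 − 1.25) = 10.0 × -0.2 = -2.0 cmH2O.
Original PIP = 585/55.7 + 10.0×1.25 + 7 = 30.003 cmH2O; new PIP = 30.003 + (-2.0) = 28.003 cmH2O.

28.0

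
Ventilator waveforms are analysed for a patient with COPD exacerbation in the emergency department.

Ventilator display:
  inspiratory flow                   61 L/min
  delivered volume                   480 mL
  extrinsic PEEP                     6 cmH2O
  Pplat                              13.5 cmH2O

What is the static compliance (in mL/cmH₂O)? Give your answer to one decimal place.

64.0

Cstat = Vt / (Pplat − PEEP) = 480 / (13.5 − 6) = 480 / 7.5 = 64.0 mL/cmH2O.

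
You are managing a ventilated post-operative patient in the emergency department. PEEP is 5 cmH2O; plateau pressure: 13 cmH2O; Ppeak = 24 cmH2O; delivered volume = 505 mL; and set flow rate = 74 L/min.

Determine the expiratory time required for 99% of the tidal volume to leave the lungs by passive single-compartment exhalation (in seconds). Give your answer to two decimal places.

2.59

Flow: 74 L/min ÷ 60 = 1.2333 L/s.
R = (PIP − Pplat)/V̇ = (24 − 13) / 1.2333 = 11.0/1.2333 = 8.919 cmH2O·s/L.
C = Vt/(Pplat − PEEP) = 505.0 / (13 − 5) = 505.0/8.0 = 63.125 mL/cmH2O.
τ = R × C = 8.919 × 0.06313 L/cmH2O = 0.5631 s.
t = −τ·ln(1 − 0.99) = −0.5631·ln(0.01) = 2.593 s.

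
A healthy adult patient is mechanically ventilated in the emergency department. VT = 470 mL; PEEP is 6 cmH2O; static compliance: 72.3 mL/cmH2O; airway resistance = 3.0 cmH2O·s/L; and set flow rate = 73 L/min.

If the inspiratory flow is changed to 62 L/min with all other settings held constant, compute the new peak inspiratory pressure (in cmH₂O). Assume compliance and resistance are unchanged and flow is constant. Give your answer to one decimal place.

Flow: 73 L/min ÷ 60 = 1.2167 L/s.
New flow: 62 L/min ÷ 60 = 1.0333 L/s.
PIP = Vt/C + R·V̇ + PEEP (constant-flow equation of motion).
Only the resistive term changes: ΔPIP = R × ΔV̇ = 3.0 × (1.0333 − 1.2167) = 3.0 × -0.1834 = -0.5502 cmH2O.
Original PIP = 470/72.3 + 3.0×1.2167 + 6 = 16.151 cmH2O; new PIP = 16.151 + (-0.5502) = 15.601 cmH2O.

15.6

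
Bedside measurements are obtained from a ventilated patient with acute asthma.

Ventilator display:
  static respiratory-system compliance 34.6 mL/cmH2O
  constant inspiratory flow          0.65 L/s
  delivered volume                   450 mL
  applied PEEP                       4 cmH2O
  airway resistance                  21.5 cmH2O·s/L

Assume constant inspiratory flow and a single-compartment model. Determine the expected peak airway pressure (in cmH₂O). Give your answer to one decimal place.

31.0

Equation of motion (constant flow): PIP = Vt/C + R·V̇ + PEEP.
PIP = 450/34.6 + 21.5×0.65 + 4 = 13.006 + 13.975 + 4 = 30.981 cmH2O.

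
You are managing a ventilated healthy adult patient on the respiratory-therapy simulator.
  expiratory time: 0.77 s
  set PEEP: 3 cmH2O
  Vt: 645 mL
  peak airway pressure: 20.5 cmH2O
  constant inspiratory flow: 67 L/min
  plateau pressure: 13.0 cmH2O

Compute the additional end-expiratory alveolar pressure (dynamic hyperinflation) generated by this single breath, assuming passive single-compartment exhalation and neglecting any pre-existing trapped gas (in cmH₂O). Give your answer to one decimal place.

1.7

Flow: 67 L/min ÷ 60 = 1.1167 L/s.
R = (PIP − Pplat)/V̇ = (20.5 − 13.0) / 1.1167 = 7.5/1.1167 = 6.716 cmH2O·s/L.
C = Vt/(Pplat − PEEP) = 645.0 / (13.0 − 3) = 645.0/10.0 = 64.5 mL/cmH2O.
τ = R × C = 6.716 × 0.0645 L/cmH2O = 0.4332 s.
Fraction remaining = e^(−Te/τ) = e^(−0.77/0.4332) = 0.1691; trapped volume = 645.0 × 0.1691 = 109.07 mL.
Additional alveolar pressure from trapping ≈ V_trapped / C = 109.07 / 64.5 = 1.691 cmH2O.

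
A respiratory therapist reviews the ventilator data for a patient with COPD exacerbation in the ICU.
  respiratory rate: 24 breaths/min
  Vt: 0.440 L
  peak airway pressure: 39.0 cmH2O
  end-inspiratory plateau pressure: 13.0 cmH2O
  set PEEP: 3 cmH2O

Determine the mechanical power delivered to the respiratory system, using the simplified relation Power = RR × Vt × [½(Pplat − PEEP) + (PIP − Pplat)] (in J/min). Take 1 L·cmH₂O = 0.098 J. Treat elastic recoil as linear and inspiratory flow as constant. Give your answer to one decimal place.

32.1

Per-breath work = Vt × [½(Pplat−PEEP) + (PIP−Pplat)] = 0.440 × [0.5×10.0 + 26.0] = 0.440 × 31.0 = 13.64 L·cmH2O.
Power = 24 × 13.64 = 327.36 L·cmH2O/min.
× 0.098 J/(L·cmH2O) → 32.081 J/min.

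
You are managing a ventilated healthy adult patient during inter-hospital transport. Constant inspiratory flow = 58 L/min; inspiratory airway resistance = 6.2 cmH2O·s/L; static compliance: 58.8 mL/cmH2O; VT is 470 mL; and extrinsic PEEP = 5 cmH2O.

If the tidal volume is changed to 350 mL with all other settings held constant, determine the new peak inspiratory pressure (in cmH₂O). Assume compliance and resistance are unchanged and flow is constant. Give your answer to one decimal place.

16.9

Flow: 58 L/min ÷ 60 = 0.9667 L/s.
PIP = Vt/C + R·V̇ + PEEP (constant-flow equation of motion).
Only the elastic term changes: ΔPIP = ΔVt / C = (350 − 470) / 58.8 = -2.041 cmH2O.
Original PIP = 470/58.8 + 6.2×0.9667 + 5 = 18.987 cmH2O; new PIP = 18.987 + (-2.041) = 16.946 cmH2O.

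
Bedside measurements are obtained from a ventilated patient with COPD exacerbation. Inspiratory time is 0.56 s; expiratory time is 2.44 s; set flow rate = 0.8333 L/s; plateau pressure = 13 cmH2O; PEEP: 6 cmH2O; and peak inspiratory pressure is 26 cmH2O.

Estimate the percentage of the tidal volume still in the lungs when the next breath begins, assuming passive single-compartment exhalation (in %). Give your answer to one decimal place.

9.6

Vt = flow × Ti = 0.8333 L/s × 0.56 s × 1000 mL/L = 466.65 mL.
R = (PIP − Pplat)/V̇ = (26 − 13) / 0.8333 = 13.0/0.8333 = 15.601 cmH2O·s/L.
C = Vt/(Pplat − PEEP) = 466.65 / (13 − 6) = 466.65/7.0 = 66.664 mL/cmH2O.
τ = R × C = 15.601 × 0.06666 L/cmH2O = 1.04 s.
Fraction remaining at end-expiration = e^(−Te/τ) = e^(−2.44/1.04) = 0.09574 → 9.574%.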